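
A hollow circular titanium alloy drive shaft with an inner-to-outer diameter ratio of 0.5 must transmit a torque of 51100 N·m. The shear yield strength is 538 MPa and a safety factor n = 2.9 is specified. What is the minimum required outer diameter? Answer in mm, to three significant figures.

τ_allow = 538/2.9 = 185.5 MPa.
For a hollow shaft τ = 16T/[πd_o³(1−k⁴)] with k = 0.5, so 1−k⁴ = 0.9375.
d_o³ = 16T/[π τ_allow (1−k⁴)] = 16×5.1100×10^7/(π×185.5×0.9375) = 1.496×10^6 mm³.
d_o = 114.4 mm.

d_o = 114 mm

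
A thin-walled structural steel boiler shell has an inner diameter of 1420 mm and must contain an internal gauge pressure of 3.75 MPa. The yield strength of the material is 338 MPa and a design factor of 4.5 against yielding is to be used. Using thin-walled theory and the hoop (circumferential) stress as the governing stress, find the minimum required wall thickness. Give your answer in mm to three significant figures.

σ_allow = 338/4.5 = 75.11 MPa.
Hoop stress σ_h = pD/(2t), so t = pD/(2σ_allow) = 3.75×1420/(2×75.11) = 35.45 mm.

t = 35.4 mm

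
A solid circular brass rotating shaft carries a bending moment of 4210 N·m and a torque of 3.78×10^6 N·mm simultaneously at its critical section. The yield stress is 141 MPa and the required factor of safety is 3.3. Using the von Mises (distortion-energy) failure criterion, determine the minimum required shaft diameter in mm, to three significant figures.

σ_allow = σ_y/n = 141/3.3 = 42.73 MPa.
For a solid shaft σ_b = 32M/(πd³) and τ = 16T/(πd³), so the von Mises stress is σ' = (16/πd³)·√(4M²+3T²).
√(4M²+3T²) = √(4×(4.210×10^6)² + 3×(3.780×10^6)²) = 1.067×10^7 N·mm.
d³ = 16×1.067×10^7/(π×42.73) = 1.271×10^6 mm³.
d = 108.3 mm.

d = 108 mm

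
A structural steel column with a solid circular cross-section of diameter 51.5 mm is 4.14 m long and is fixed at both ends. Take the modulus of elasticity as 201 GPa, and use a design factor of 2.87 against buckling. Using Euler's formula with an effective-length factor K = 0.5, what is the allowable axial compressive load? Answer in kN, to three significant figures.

P_allow = 55.7 kN

I = πd⁴/64 = π×51.5⁴/64 = 345300 mm⁴.
Effective length L_e = KL = 0.5×4.14 m = 2070 mm.
Euler critical load P_cr = π²EI/L_e² = π²×201000×345300/2070² = 159900 N.
P_allow = P_cr/n = 159900/2.87 = 55700 N.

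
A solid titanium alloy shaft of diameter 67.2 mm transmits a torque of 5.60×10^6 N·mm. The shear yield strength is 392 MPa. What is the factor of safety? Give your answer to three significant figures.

n = 4.17

τ = 16T/(πd³) = 16×5600000/(π×67.2³) = 93.98 MPa.
n = τ_limit/τ = 392/93.98 = 4.171.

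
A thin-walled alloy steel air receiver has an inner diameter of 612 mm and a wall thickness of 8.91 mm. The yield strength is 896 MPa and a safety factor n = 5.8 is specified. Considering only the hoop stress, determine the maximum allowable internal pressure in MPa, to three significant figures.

σ_allow = 896/5.8 = 154.5 MPa.
σ_h = pD/(2t) → p_allow = 2σ_allow t/D = 2×154.5×8.91/612 = 4.498 MPa.

p_allow = 4.50 MPa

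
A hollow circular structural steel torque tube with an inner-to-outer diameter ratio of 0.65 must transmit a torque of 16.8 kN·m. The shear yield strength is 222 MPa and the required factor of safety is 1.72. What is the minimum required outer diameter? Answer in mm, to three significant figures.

τ_allow = 222/1.72 = 129.1 MPa.
For a hollow shaft τ = 16T/[πd_o³(1−k⁴)] with k = 0.65, so 1−k⁴ = 0.8215.
d_o³ = 16T/[π τ_allow (1−k⁴)] = 16×1.6800×10^7/(π×129.1×0.8215) = 807000 mm³.
d_o = 93.10 mm.

d_o = 93.1 mm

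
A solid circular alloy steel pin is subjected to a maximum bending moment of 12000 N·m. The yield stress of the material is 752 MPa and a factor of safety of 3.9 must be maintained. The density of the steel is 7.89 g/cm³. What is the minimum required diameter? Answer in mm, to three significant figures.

σ_allow = 752/3.9 = 192.8 MPa.
For a solid circular section σ = 32M/(πd³), so d³ = 32M/(π σ_allow) = 32×1.2000×10^7/(π×192.8) = 633900 mm³.
d = 85.90 mm.

d = 85.9 mm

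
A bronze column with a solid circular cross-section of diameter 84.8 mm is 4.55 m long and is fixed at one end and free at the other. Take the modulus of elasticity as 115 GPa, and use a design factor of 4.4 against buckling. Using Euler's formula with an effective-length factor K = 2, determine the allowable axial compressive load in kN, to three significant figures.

P_allow = 7.91 kN

I = πd⁴/64 = π×84.8⁴/64 = 2.538×10^6 mm⁴.
Effective length L_e = KL = 2×4.55 m = 9100 mm.
Euler critical load P_cr = π²EI/L_e² = π²×115000×2.538×10^6/9100² = 34790 N.
P_allow = P_cr/n = 34790/4.4 = 7907 N.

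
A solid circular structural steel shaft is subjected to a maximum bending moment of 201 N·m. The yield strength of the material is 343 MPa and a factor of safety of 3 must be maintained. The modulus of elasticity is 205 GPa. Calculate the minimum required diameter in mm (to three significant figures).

σ_allow = 343/3 = 114.3 MPa.
For a solid circular section σ = 32M/(πd³), so d³ = 32M/(π σ_allow) = 32×201000/(π×114.3) = 17910 mm³.
d = 26.16 mm.

d = 26.2 mm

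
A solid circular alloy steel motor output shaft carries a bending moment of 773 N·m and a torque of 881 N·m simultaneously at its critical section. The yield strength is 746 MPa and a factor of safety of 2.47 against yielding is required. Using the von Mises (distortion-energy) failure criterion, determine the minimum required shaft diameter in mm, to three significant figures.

d = 33.2 mm

σ_allow = σ_y/n = 746/2.47 = 302.0 MPa.
For a solid shaft σ_b = 32M/(πd³) and τ = 16T/(πd³), so the von Mises stress is σ' = (16/πd³)·√(4M²+3T²).
√(4M²+3T²) = √(4×(773000)² + 3×(881000)²) = 2.172×10^6 N·mm.
d³ = 16×2.172×10^6/(π×302.0) = 36630 mm³.
d = 33.21 mm.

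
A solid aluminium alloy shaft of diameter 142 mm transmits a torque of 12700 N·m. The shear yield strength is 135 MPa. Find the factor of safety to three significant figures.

n = 5.98

τ = 16T/(πd³) = 16×1.2700×10^7/(π×142³) = 22.59 MPa.
n = τ_limit/τ = 135/22.59 = 5.976.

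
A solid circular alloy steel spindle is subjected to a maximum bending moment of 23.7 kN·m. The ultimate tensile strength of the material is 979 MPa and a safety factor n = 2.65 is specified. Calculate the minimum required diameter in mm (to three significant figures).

σ_allow = 979/2.65 = 369.4 MPa.
For a solid circular section σ = 32M/(πd³), so d³ = 32M/(π σ_allow) = 32×2.3700×10^7/(π×369.4) = 653400 mm³.
d = 86.78 mm.

d = 86.8 mm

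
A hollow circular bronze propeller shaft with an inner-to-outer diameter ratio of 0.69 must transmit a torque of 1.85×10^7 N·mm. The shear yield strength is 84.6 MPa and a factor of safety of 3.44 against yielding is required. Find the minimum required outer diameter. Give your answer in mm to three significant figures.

τ_allow = 84.6/3.44 = 24.59 MPa.
For a hollow shaft τ = 16T/[πd_o³(1−k⁴)] with k = 0.69, so 1−k⁴ = 0.7733.
d_o³ = 16T/[π τ_allow (1−k⁴)] = 16×1.8500×10^7/(π×24.59×0.7733) = 4.954×10^6 mm³.
d_o = 170.5 mm.

d_o = 170 mm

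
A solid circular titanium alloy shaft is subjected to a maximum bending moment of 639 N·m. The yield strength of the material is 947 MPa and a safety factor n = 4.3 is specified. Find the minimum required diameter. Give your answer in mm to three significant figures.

σ_allow = 947/4.3 = 220.2 MPa.
For a solid circular section σ = 32M/(πd³), so d³ = 32M/(π σ_allow) = 32×639000/(π×220.2) = 29550 mm³.
d = 30.92 mm.

d = 30.9 mm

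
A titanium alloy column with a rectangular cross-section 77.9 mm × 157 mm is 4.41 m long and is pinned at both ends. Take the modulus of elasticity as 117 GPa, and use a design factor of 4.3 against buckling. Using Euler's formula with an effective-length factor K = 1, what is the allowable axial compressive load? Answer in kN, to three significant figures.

P_allow = 85.4 kN

Buckling occurs about the weak axis: I_min = h·b³/12 = 157×77.9³/12 = 6.185×10^6 mm⁴ (b = 77.9 mm is the smaller dimension).
Effective length L_e = KL = 1×4.41 m = 4410 mm.
Euler critical load P_cr = π²EI/L_e² = π²×117000×6.185×10^6/4410² = 367200 N.
P_allow = P_cr/n = 367200/4.3 = 85400 N.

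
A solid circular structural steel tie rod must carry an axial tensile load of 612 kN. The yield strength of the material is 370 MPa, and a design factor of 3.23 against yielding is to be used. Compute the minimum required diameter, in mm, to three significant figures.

d = 82.5 mm

Allowable stress σ_allow = 370/3.23 = 114.6 MPa.
Required area A = F/σ_allow = 612000/114.6 = 5343 mm².
A = πd²/4 → d = √(4A/π) = 82.48 mm.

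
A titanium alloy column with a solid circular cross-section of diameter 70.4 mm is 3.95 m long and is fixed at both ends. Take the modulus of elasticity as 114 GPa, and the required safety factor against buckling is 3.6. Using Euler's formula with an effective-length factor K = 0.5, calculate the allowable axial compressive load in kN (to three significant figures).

I = πd⁴/64 = π×70.4⁴/64 = 1.206×10^6 mm⁴.
Effective length L_e = KL = 0.5×3.95 m = 1975 mm.
Euler critical load P_cr = π²EI/L_e² = π²×114000×1.206×10^6/1975² = 347800 N.
P_allow = P_cr/n = 347800/3.6 = 96610 N.

P_allow = 96.6 kN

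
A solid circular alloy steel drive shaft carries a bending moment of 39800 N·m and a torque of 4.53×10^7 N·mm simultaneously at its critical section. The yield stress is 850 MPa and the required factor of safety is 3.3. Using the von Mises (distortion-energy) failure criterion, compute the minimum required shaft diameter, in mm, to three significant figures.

d = 130 mm

σ_allow = σ_y/n = 850/3.3 = 257.6 MPa.
For a solid shaft σ_b = 32M/(πd³) and τ = 16T/(πd³), so the von Mises stress is σ' = (16/πd³)·√(4M²+3T²).
√(4M²+3T²) = √(4×(3.980×10^7)² + 3×(4.530×10^7)²) = 1.118×10^8 N·mm.
d³ = 16×1.118×10^8/(π×257.6) = 2.210×10^6 mm³.
d = 130.3 mm.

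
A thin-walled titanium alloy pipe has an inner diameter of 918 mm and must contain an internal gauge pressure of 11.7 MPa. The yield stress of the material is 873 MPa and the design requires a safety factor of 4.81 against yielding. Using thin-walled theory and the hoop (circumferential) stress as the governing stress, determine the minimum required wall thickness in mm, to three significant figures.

σ_allow = 873/4.81 = 181.5 MPa.
Hoop stress σ_h = pD/(2t), so t = pD/(2σ_allow) = 11.7×918/(2×181.5) = 29.59 mm.

t = 29.6 mm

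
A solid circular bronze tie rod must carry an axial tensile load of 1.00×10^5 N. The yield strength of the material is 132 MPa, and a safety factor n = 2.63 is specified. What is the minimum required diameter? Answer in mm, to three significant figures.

d = 50.4 mm

Allowable stress σ_allow = 132/2.63 = 50.19 MPa.
Required area A = F/σ_allow = 100000/50.19 = 1992 mm².
A = πd²/4 → d = √(4A/π) = 50.37 mm.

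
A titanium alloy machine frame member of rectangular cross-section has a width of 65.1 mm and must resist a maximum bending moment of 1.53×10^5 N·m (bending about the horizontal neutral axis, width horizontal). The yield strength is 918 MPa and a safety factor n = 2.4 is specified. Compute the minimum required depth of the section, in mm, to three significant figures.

h = 192 mm

σ_allow = 918/2.4 = 382.5 MPa.
For a rectangular section σ = 6M/(bh²), so h² = 6M/(b σ_allow) = 6×1.5300×10^8/(65.1×382.5) = 36870 mm².
h = 192.0 mm.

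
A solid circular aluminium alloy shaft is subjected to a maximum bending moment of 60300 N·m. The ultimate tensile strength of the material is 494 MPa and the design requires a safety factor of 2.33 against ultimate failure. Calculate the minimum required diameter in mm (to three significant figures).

d = 143 mm

σ_allow = 494/2.33 = 212.0 MPa.
For a solid circular section σ = 32M/(πd³), so d³ = 32M/(π σ_allow) = 32×6.0300×10^7/(π×212.0) = 2.897×10^6 mm³.
d = 142.6 mm.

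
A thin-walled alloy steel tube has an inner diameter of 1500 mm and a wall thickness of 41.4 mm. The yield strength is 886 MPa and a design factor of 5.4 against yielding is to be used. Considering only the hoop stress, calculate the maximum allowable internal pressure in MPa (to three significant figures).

σ_allow = 886/5.4 = 164.1 MPa.
σ_h = pD/(2t) → p_allow = 2σ_allow t/D = 2×164.1×41.4/1500 = 9.057 MPa.

p_allow = 9.06 MPa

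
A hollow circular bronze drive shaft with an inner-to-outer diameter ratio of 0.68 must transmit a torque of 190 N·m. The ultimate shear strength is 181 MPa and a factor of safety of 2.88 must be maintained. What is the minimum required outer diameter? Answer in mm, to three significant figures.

d_o = 27.0 mm

τ_allow = 181/2.88 = 62.85 MPa.
For a hollow shaft τ = 16T/[πd_o³(1−k⁴)] with k = 0.68, so 1−k⁴ = 0.7862.
d_o³ = 16T/[π τ_allow (1−k⁴)] = 16×190000/(π×62.85×0.7862) = 19580 mm³.
d_o = 26.95 mm.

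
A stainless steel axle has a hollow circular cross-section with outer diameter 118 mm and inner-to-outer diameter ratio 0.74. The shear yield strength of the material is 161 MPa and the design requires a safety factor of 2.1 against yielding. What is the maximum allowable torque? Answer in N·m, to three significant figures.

T_allow = 17300 N·m

τ_allow = 161/2.1 = 76.67 MPa.
For a hollow shaft T_allow = τ_allow·πd_o³(1−k⁴)/16 with 1−k⁴ = 0.7001, so πd_o³(1−k⁴)/16 = 225900 mm³.
T_allow = 76.67×225900 = 1.732×10^7 N·mm = 17320 N·m.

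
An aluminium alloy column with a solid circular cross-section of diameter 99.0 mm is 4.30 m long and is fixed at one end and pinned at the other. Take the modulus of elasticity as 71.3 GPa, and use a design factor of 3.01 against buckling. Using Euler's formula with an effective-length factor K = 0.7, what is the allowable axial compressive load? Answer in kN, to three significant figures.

I = πd⁴/64 = π×99.0⁴/64 = 4.715×10^6 mm⁴.
Effective length L_e = KL = 0.7×4.30 m = 3010 mm.
Euler critical load P_cr = π²EI/L_e² = π²×71300×4.715×10^6/3010² = 366200 N.
P_allow = P_cr/n = 366200/3.01 = 121700 N.

P_allow = 122 kN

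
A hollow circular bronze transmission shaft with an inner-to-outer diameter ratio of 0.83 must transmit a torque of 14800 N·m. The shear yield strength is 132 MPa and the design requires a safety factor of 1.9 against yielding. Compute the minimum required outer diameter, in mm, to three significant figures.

τ_allow = 132/1.9 = 69.47 MPa.
For a hollow shaft τ = 16T/[πd_o³(1−k⁴)] with k = 0.83, so 1−k⁴ = 0.5254.
d_o³ = 16T/[π τ_allow (1−k⁴)] = 16×1.4800×10^7/(π×69.47×0.5254) = 2.065×10^6 mm³.
d_o = 127.3 mm.

d_o = 127 mm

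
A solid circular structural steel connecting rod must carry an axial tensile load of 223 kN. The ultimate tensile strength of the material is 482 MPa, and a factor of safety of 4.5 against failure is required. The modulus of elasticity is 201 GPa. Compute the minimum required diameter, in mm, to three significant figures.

d = 51.5 mm

Allowable stress σ_allow = 482/4.5 = 107.1 MPa.
Required area A = F/σ_allow = 223000/107.1 = 2082 mm².
A = πd²/4 → d = √(4A/π) = 51.49 mm.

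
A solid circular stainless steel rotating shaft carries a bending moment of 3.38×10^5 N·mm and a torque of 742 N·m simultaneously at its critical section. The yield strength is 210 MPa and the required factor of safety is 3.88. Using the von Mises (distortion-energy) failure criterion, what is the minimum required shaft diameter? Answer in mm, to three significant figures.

d = 51.5 mm

σ_allow = σ_y/n = 210/3.88 = 54.12 MPa.
For a solid shaft σ_b = 32M/(πd³) and τ = 16T/(πd³), so the von Mises stress is σ' = (16/πd³)·√(4M²+3T²).
√(4M²+3T²) = √(4×(338000)² + 3×(742000)²) = 1.452×10^6 N·mm.
d³ = 16×1.452×10^6/(π×54.12) = 136600 mm³.
d = 51.51 mm.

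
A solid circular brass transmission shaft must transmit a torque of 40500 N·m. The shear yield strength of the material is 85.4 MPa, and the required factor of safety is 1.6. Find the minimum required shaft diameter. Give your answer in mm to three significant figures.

Allowable shear stress τ_allow = 85.4/1.6 = 53.38 MPa.
For a solid shaft τ = 16T/(πd³), so d³ = 16T/(π τ_allow) = 16×4.0500×10^7/(π×53.38) = 3.864×10^6 mm³.
d = (3.864×10^6)^(1/3) = 156.9 mm.

d = 157 mm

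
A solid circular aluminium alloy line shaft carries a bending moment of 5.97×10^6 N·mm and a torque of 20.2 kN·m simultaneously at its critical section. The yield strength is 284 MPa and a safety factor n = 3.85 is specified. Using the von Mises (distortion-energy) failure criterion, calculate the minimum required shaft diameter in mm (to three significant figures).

σ_allow = σ_y/n = 284/3.85 = 73.77 MPa.
For a solid shaft σ_b = 32M/(πd³) and τ = 16T/(πd³), so the von Mises stress is σ' = (16/πd³)·√(4M²+3T²).
√(4M²+3T²) = √(4×(5.970×10^6)² + 3×(2.020×10^7)²) = 3.697×10^7 N·mm.
d³ = 16×3.697×10^7/(π×73.77) = 2.552×10^6 mm³.
d = 136.7 mm.

d = 137 mm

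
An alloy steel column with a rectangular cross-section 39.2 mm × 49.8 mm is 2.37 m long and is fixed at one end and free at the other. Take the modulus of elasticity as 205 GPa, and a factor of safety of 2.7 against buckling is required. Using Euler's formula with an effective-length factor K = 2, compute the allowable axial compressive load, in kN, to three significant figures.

Buckling occurs about the weak axis: I_min = h·b³/12 = 49.8×39.2³/12 = 250000 mm⁴ (b = 39.2 mm is the smaller dimension).
Effective length L_e = KL = 2×2.37 m = 4740 mm.
Euler critical load P_cr = π²EI/L_e² = π²×205000×250000/4740² = 22510 N.
P_allow = P_cr/n = 22510/2.7 = 8338 N.

P_allow = 8.34 kN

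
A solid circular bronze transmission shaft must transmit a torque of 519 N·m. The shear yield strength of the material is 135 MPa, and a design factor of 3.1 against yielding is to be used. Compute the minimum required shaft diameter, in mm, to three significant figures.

Allowable shear stress τ_allow = 135/3.1 = 43.55 MPa.
For a solid shaft τ = 16T/(πd³), so d³ = 16T/(π τ_allow) = 16×519000/(π×43.55) = 60700 mm³.
d = (60700)^(1/3) = 39.30 mm.

d = 39.3 mm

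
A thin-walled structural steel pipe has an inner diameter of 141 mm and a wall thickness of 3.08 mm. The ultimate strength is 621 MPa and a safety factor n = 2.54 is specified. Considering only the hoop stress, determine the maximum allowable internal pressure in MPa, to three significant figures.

σ_allow = 621/2.54 = 244.5 MPa.
σ_h = pD/(2t) → p_allow = 2σ_allow t/D = 2×244.5×3.08/141 = 10.68 MPa.

p_allow = 10.7 MPa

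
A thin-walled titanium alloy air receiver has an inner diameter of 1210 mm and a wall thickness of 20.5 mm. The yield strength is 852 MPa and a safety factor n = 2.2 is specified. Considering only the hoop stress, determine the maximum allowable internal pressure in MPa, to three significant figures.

σ_allow = 852/2.2 = 387.3 MPa.
σ_h = pD/(2t) → p_allow = 2σ_allow t/D = 2×387.3×20.5/1210 = 13.12 MPa.

p_allow = 13.1 MPa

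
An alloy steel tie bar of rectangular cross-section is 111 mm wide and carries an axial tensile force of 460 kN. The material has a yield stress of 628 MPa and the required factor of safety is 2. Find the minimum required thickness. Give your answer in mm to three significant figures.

σ_allow = 628/2 = 314.0 MPa.
Required area A = F/σ_allow = 460000/314.0 = 1465 mm².
t = A/w = 1465/111 = 13.20 mm.

t = 13.2 mm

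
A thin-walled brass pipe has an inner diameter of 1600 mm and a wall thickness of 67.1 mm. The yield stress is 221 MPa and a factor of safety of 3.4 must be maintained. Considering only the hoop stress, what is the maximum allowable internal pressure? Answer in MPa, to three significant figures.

σ_allow = 221/3.4 = 65.00 MPa.
σ_h = pD/(2t) → p_allow = 2σ_allow t/D = 2×65.00×67.1/1600 = 5.452 MPa.

p_allow = 5.45 MPa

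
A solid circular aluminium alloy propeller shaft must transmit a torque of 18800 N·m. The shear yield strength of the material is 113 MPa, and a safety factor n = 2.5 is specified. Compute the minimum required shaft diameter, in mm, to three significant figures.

d = 128 mm

Allowable shear stress τ_allow = 113/2.5 = 45.20 MPa.
For a solid shaft τ = 16T/(πd³), so d³ = 16T/(π τ_allow) = 16×1.8800×10^7/(π×45.20) = 2.118×10^6 mm³.
d = (2.118×10^6)^(1/3) = 128.4 mm.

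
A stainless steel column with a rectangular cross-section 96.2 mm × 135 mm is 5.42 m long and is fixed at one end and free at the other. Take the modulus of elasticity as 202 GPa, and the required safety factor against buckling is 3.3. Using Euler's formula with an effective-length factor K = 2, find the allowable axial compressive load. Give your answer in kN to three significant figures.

Buckling occurs about the weak axis: I_min = h·b³/12 = 135×96.2³/12 = 1.002×10^7 mm⁴ (b = 96.2 mm is the smaller dimension).
Effective length L_e = KL = 2×5.42 m = 10840 mm.
Euler critical load P_cr = π²EI/L_e² = π²×202000×1.002×10^7/10840² = 169900 N.
P_allow = P_cr/n = 169900/3.3 = 51490 N.

P_allow = 51.5 kN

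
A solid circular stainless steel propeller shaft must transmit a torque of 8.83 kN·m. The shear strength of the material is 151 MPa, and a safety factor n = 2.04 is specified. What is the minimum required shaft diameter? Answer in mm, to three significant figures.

d = 84.7 mm

Allowable shear stress τ_allow = 151/2.04 = 74.02 MPa.
For a solid shaft τ = 16T/(πd³), so d³ = 16T/(π τ_allow) = 16×8830000/(π×74.02) = 607600 mm³.
d = (607600)^(1/3) = 84.70 mm.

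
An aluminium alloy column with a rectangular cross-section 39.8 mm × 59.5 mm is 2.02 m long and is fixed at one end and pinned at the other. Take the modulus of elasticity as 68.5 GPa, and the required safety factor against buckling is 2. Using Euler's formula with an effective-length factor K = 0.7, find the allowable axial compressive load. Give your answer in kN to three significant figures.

Buckling occurs about the weak axis: I_min = h·b³/12 = 59.5×39.8³/12 = 312600 mm⁴ (b = 39.8 mm is the smaller dimension).
Effective length L_e = KL = 0.7×2.02 m = 1414 mm.
Euler critical load P_cr = π²EI/L_e² = π²×68500×312600/1414² = 105700 N.
P_allow = P_cr/n = 105700/2 = 52850 N.

P_allow = 52.9 kN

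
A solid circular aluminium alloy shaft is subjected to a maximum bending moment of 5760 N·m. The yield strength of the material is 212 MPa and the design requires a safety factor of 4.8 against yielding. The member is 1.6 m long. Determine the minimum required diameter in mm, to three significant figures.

σ_allow = 212/4.8 = 44.17 MPa.
For a solid circular section σ = 32M/(πd³), so d³ = 32M/(π σ_allow) = 32×5760000/(π×44.17) = 1.328×10^6 mm³.
d = 109.9 mm.

d = 110 mm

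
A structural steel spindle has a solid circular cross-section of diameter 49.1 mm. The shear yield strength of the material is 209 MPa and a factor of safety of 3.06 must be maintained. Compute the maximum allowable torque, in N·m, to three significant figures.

T_allow = 1590 N·m

τ_allow = 209/3.06 = 68.30 MPa.
For a solid shaft T_allow = τ_allow·πd³/16; πd³/16 = π×49.1³/16 = 23240 mm³.
T_allow = 68.30×23240 = 1.587×10^6 N·mm = 1587 N·m.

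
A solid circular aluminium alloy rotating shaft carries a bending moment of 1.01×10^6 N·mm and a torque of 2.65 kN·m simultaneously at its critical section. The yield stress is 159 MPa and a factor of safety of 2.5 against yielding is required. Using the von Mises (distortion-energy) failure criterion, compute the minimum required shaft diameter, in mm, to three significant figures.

σ_allow = σ_y/n = 159/2.5 = 63.60 MPa.
For a solid shaft σ_b = 32M/(πd³) and τ = 16T/(πd³), so the von Mises stress is σ' = (16/πd³)·√(4M²+3T²).
√(4M²+3T²) = √(4×(1.010×10^6)² + 3×(2.650×10^6)²) = 5.015×10^6 N·mm.
d³ = 16×5.015×10^6/(π×63.60) = 401600 mm³.
d = 73.78 mm.

d = 73.8 mm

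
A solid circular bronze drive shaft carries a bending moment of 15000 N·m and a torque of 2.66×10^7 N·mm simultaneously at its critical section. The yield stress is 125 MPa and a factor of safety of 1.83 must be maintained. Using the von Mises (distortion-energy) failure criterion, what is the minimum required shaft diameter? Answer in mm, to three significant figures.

σ_allow = σ_y/n = 125/1.83 = 68.31 MPa.
For a solid shaft σ_b = 32M/(πd³) and τ = 16T/(πd³), so the von Mises stress is σ' = (16/πd³)·√(4M²+3T²).
√(4M²+3T²) = √(4×(1.500×10^7)² + 3×(2.660×10^7)²) = 5.498×10^7 N·mm.
d³ = 16×5.498×10^7/(π×68.31) = 4.099×10^6 mm³.
d = 160.0 mm.

d = 160 mm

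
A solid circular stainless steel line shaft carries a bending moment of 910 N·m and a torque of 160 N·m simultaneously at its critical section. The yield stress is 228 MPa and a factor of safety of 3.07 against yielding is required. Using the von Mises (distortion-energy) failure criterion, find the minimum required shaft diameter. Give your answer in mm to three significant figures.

σ_allow = σ_y/n = 228/3.07 = 74.27 MPa.
For a solid shaft σ_b = 32M/(πd³) and τ = 16T/(πd³), so the von Mises stress is σ' = (16/πd³)·√(4M²+3T²).
√(4M²+3T²) = √(4×(910000)² + 3×(160000)²) = 1.841×10^6 N·mm.
d³ = 16×1.841×10^6/(π×74.27) = 126200 mm³.
d = 50.17 mm.

d = 50.2 mm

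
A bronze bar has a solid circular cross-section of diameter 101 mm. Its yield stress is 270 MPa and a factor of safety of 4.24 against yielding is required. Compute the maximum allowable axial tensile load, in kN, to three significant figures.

F_allow = 510 kN

σ_allow = 270/4.24 = 63.68 MPa.
A = πd²/4 = π×101²/4 = 8012 mm².
F_allow = σ_allow × A = 63.68×8012 = 510200 N.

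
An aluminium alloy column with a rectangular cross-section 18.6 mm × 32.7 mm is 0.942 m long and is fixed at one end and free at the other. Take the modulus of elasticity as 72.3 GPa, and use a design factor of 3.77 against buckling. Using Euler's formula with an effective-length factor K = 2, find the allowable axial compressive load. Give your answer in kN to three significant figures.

Buckling occurs about the weak axis: I_min = h·b³/12 = 32.7×18.6³/12 = 17530 mm⁴ (b = 18.6 mm is the smaller dimension).
Effective length L_e = KL = 2×0.942 m = 1884 mm.
Euler critical load P_cr = π²EI/L_e² = π²×72300×17530/1884² = 3525 N.
P_allow = P_cr/n = 3525/3.77 = 935.1 N.

P_allow = 0.935 kN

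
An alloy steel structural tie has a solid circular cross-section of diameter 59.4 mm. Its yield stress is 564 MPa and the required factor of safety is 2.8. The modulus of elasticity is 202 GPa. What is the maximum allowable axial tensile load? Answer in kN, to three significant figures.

F_allow = 558 kN

σ_allow = 564/2.8 = 201.4 MPa.
A = πd²/4 = π×59.4²/4 = 2771 mm².
F_allow = σ_allow × A = 201.4×2771 = 558200 N.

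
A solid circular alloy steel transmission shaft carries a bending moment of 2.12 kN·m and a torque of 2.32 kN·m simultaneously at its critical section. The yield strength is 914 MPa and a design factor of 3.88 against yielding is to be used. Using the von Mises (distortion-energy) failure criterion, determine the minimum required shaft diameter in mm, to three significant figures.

σ_allow = σ_y/n = 914/3.88 = 235.6 MPa.
For a solid shaft σ_b = 32M/(πd³) and τ = 16T/(πd³), so the von Mises stress is σ' = (16/πd³)·√(4M²+3T²).
√(4M²+3T²) = √(4×(2.120×10^6)² + 3×(2.320×10^6)²) = 5.842×10^6 N·mm.
d³ = 16×5.842×10^6/(π×235.6) = 126300 mm³.
d = 50.17 mm.

d = 50.2 mm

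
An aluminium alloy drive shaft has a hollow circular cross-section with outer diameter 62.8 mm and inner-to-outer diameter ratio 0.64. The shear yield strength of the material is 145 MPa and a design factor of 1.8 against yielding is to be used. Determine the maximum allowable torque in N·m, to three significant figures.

T_allow = 3260 N·m

τ_allow = 145/1.8 = 80.56 MPa.
For a hollow shaft T_allow = τ_allow·πd_o³(1−k⁴)/16 with 1−k⁴ = 0.8322, so πd_o³(1−k⁴)/16 = 40470 mm³.
T_allow = 80.56×40470 = 3.260×10^6 N·mm = 3260 N·m.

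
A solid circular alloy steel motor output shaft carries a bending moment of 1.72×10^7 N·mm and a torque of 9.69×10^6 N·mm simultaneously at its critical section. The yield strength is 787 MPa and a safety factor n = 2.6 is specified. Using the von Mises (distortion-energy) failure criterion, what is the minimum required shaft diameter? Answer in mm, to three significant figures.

σ_allow = σ_y/n = 787/2.6 = 302.7 MPa.
For a solid shaft σ_b = 32M/(πd³) and τ = 16T/(πd³), so the von Mises stress is σ' = (16/πd³)·√(4M²+3T²).
√(4M²+3T²) = √(4×(1.720×10^7)² + 3×(9.690×10^6)²) = 3.828×10^7 N·mm.
d³ = 16×3.828×10^7/(π×302.7) = 644000 mm³.
d = 86.36 mm.

d = 86.4 mm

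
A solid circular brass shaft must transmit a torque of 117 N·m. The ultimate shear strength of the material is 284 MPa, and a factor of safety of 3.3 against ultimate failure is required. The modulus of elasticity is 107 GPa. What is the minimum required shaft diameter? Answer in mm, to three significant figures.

d = 19.1 mm

Allowable shear stress τ_allow = 284/3.3 = 86.06 MPa.
For a solid shaft τ = 16T/(πd³), so d³ = 16T/(π τ_allow) = 16×117000/(π×86.06) = 6924 mm³.
d = (6924)^(1/3) = 19.06 mm.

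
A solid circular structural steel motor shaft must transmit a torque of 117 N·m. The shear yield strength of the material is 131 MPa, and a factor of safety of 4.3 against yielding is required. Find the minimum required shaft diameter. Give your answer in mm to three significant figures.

d = 26.9 mm

Allowable shear stress τ_allow = 131/4.3 = 30.47 MPa.
For a solid shaft τ = 16T/(πd³), so d³ = 16T/(π τ_allow) = 16×117000/(π×30.47) = 19560 mm³.
d = (19560)^(1/3) = 26.94 mm.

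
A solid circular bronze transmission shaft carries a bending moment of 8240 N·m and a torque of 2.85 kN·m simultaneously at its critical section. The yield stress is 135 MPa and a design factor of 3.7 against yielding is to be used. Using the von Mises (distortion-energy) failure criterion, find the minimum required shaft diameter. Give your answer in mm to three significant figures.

d = 134 mm

σ_allow = σ_y/n = 135/3.7 = 36.49 MPa.
For a solid shaft σ_b = 32M/(πd³) and τ = 16T/(πd³), so the von Mises stress is σ' = (16/πd³)·√(4M²+3T²).
√(4M²+3T²) = √(4×(8.240×10^6)² + 3×(2.850×10^6)²) = 1.720×10^7 N·mm.
d³ = 16×1.720×10^7/(π×36.49) = 2.401×10^6 mm³.
d = 133.9 mm.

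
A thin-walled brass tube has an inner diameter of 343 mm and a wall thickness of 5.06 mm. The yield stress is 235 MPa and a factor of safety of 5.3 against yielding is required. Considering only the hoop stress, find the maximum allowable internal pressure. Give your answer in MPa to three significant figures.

σ_allow = 235/5.3 = 44.34 MPa.
σ_h = pD/(2t) → p_allow = 2σ_allow t/D = 2×44.34×5.06/343 = 1.308 MPa.

p_allow = 1.31 MPa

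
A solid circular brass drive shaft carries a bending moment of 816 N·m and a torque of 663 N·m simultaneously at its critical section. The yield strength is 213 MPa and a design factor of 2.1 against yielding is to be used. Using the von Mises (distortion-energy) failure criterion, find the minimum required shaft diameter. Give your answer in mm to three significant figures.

σ_allow = σ_y/n = 213/2.1 = 101.4 MPa.
For a solid shaft σ_b = 32M/(πd³) and τ = 16T/(πd³), so the von Mises stress is σ' = (16/πd³)·√(4M²+3T²).
√(4M²+3T²) = √(4×(816000)² + 3×(663000)²) = 1.996×10^6 N·mm.
d³ = 16×1.996×10^6/(π×101.4) = 100200 mm³.
d = 46.45 mm.

d = 46.4 mm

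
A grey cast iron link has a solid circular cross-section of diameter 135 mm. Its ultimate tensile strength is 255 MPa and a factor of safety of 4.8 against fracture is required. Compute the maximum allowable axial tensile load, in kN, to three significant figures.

σ_allow = 255/4.8 = 53.12 MPa.
A = πd²/4 = π×135²/4 = 14310 mm².
F_allow = σ_allow × A = 53.12×14310 = 760400 N.

F_allow = 760 kN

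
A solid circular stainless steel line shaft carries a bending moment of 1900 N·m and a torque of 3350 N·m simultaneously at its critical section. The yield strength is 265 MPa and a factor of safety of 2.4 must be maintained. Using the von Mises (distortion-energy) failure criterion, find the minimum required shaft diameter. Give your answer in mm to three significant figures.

d = 68.4 mm

σ_allow = σ_y/n = 265/2.4 = 110.4 MPa.
For a solid shaft σ_b = 32M/(πd³) and τ = 16T/(πd³), so the von Mises stress is σ' = (16/πd³)·√(4M²+3T²).
√(4M²+3T²) = √(4×(1.900×10^6)² + 3×(3.350×10^6)²) = 6.936×10^6 N·mm.
d³ = 16×6.936×10^6/(π×110.4) = 319900 mm³.
d = 68.39 mm.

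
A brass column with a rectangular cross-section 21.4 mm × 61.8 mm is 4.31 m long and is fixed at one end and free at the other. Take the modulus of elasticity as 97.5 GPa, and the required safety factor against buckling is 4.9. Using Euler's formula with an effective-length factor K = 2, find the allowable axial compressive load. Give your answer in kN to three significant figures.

P_allow = 0.133 kN

Buckling occurs about the weak axis: I_min = h·b³/12 = 61.8×21.4³/12 = 50470 mm⁴ (b = 21.4 mm is the smaller dimension).
Effective length L_e = KL = 2×4.31 m = 8620 mm.
Euler critical load P_cr = π²EI/L_e² = π²×97500×50470/8620² = 653.6 N.
P_allow = P_cr/n = 653.6/4.9 = 133.4 N.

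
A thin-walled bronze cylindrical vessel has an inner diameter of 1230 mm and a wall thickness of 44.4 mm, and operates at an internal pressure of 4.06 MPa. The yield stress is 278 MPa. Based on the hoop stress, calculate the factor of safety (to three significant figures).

n = 4.94

σ_h = pD/(2t) = 4.06×1230/(2×44.4) = 56.24 MPa.
n = 278/56.24 = 4.943.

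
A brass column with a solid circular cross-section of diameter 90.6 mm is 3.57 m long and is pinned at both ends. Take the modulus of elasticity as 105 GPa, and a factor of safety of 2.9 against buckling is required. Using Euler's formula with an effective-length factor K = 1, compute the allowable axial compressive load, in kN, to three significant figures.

P_allow = 92.7 kN

I = πd⁴/64 = π×90.6⁴/64 = 3.307×10^6 mm⁴.
Effective length L_e = KL = 1×3.57 m = 3570 mm.
Euler critical load P_cr = π²EI/L_e² = π²×105000×3.307×10^6/3570² = 268900 N.
P_allow = P_cr/n = 268900/2.9 = 92730 N.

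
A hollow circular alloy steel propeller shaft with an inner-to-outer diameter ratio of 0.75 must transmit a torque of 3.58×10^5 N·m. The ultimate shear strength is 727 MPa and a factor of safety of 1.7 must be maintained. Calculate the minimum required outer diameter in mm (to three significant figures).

d_o = 184 mm

τ_allow = 727/1.7 = 427.6 MPa.
For a hollow shaft τ = 16T/[πd_o³(1−k⁴)] with k = 0.75, so 1−k⁴ = 0.6836.
d_o³ = 16T/[π τ_allow (1−k⁴)] = 16×3.5800×10^8/(π×427.6×0.6836) = 6.237×10^6 mm³.
d_o = 184.1 mm.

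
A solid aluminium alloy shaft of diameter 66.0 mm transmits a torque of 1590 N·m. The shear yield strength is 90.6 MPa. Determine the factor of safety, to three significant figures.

τ = 16T/(πd³) = 16×1590000/(π×66.0³) = 28.17 MPa.
n = τ_limit/τ = 90.6/28.17 = 3.217.

n = 3.22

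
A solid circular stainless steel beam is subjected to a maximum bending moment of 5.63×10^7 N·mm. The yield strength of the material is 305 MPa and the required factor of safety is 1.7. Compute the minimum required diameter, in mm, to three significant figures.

σ_allow = 305/1.7 = 179.4 MPa.
For a solid circular section σ = 32M/(πd³), so d³ = 32M/(π σ_allow) = 32×5.6300×10^7/(π×179.4) = 3.196×10^6 mm³.
d = 147.3 mm.

d = 147 mm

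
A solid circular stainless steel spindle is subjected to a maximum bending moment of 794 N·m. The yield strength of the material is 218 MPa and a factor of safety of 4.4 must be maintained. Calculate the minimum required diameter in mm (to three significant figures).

σ_allow = 218/4.4 = 49.55 MPa.
For a solid circular section σ = 32M/(πd³), so d³ = 32M/(π σ_allow) = 32×794000/(π×49.55) = 163200 mm³.
d = 54.65 mm.

d = 54.7 mm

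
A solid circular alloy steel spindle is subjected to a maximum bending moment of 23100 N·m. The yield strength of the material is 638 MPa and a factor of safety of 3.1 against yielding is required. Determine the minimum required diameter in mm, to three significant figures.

σ_allow = 638/3.1 = 205.8 MPa.
For a solid circular section σ = 32M/(πd³), so d³ = 32M/(π σ_allow) = 32×2.3100×10^7/(π×205.8) = 1.143×10^6 mm³.
d = 104.6 mm.

d = 105 mm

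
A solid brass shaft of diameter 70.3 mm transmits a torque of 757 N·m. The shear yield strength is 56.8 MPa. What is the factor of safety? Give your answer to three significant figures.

τ = 16T/(πd³) = 16×757000/(π×70.3³) = 11.10 MPa.
n = τ_limit/τ = 56.8/11.10 = 5.119.

n = 5.12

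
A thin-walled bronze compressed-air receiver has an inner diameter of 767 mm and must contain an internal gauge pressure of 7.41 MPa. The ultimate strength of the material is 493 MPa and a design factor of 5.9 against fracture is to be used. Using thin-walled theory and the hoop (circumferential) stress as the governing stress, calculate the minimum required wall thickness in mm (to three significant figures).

t = 34.0 mm

σ_allow = 493/5.9 = 83.56 MPa.
Hoop stress σ_h = pD/(2t), so t = pD/(2σ_allow) = 7.41×767/(2×83.56) = 34.01 mm.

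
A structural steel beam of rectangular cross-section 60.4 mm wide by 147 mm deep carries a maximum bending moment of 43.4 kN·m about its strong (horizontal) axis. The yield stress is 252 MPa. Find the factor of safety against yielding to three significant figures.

Section modulus S = bh²/6 = 60.4×147²/6 = 217500 mm³.
σ = M/S = 4.3400×10^7/217500 = 199.5 MPa.
n = 252/199.5 = 1.263.

n = 1.26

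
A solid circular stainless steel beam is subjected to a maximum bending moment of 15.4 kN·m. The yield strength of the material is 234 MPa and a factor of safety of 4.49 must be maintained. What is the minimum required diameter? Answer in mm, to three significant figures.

σ_allow = 234/4.49 = 52.12 MPa.
For a solid circular section σ = 32M/(πd³), so d³ = 32M/(π σ_allow) = 32×1.5400×10^7/(π×52.12) = 3.010×10^6 mm³.
d = 144.4 mm.

d = 144 mm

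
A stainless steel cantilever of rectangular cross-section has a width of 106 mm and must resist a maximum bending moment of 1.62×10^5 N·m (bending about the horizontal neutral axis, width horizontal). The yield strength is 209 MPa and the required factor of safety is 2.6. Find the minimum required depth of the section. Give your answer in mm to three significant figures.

h = 338 mm

σ_allow = 209/2.6 = 80.38 MPa.
For a rectangular section σ = 6M/(bh²), so h² = 6M/(b σ_allow) = 6×1.6200×10^8/(106×80.38) = 114100 mm².
h = 337.7 mm.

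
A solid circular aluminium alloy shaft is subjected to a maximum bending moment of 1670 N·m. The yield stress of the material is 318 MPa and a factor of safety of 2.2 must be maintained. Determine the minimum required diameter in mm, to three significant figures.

σ_allow = 318/2.2 = 144.5 MPa.
For a solid circular section σ = 32M/(πd³), so d³ = 32M/(π σ_allow) = 32×1670000/(π×144.5) = 117700 mm³.
d = 49.00 mm.

d = 49.0 mm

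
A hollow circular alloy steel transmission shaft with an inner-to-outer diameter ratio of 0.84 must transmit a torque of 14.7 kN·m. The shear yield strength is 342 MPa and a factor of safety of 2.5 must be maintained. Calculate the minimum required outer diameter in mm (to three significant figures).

τ_allow = 342/2.5 = 136.8 MPa.
For a hollow shaft τ = 16T/[πd_o³(1−k⁴)] with k = 0.84, so 1−k⁴ = 0.5021.
d_o³ = 16T/[π τ_allow (1−k⁴)] = 16×1.4700×10^7/(π×136.8×0.5021) = 1.090×10^6 mm³.
d_o = 102.9 mm.

d_o = 103 mm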